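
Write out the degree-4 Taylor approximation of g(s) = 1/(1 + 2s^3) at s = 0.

1 - 2*s^3

[s^0] = 1;  [s^1] = 0;  [s^2] = 0;  [s^3] = -2;  [s^4] = 0.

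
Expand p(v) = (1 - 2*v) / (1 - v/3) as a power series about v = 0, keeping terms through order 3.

-5*v^3/27 - 5*v^2/9 - 5*v/3 + 1

Shift and add copies of the series according to the polynomial's terms.
p(0) = 1
p′(0) = -5/3
p′′(0) = -10/9
p′′′(0) = -10/9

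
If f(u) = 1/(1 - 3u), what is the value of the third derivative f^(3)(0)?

Use the known series and substitute for the argument.
The coefficient of u^3 in the expansion is 27, so f′′′(0) = 3! * (27) = 162.

162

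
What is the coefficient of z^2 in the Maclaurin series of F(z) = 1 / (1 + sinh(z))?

Use the geometric series for the reciprocal, then substitute.

1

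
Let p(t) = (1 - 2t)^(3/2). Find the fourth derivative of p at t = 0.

Compute the successive derivatives at the expansion point and divide by k!.
From the series, [t^4] p = 3/8; multiply by 4! = 24 to get 9.

9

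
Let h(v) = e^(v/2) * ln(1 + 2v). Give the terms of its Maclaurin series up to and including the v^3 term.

23*v^3/12 - v^2 + 2*v

Write out both Maclaurin series and multiply, keeping only the needed powers.
[v^0] = 0;  [v^1] = 2;  [v^2] = -1;  [v^3] = 23/12.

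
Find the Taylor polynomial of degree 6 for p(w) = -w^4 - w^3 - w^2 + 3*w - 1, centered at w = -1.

-(w + 1)^4 + 3*(w + 1)^3 - 4*(w + 1)^2 + 6*(w + 1) - 5

[(w + 1)^0] = -5;  [(w + 1)^1] = 6;  [(w + 1)^2] = -4;  [(w + 1)^3] = 3;  [(w + 1)^4] = -1;  [(w + 1)^5] = 0;  [(w + 1)^6] = 0.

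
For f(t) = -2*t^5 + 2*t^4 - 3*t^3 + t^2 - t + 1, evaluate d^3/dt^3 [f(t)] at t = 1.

-90

The coefficient of (t - 1)^3 in the expansion is -15, so f′′′(1) = 3! * (-15) = -90.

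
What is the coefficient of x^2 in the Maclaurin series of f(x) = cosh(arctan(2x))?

Substitute the inner expansion into the outer series and collect powers.
f(0) = 1
f′(0) = 0
f′′(0) = 4
So c_2 = f′′(0)/2! = 2.

2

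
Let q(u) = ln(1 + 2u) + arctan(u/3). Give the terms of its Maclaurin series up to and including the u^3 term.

Combine the two series term by term.
q(0) = 0
q′(0) = 7/3
q′′(0) = -4
q′′′(0) = 430/27

215*u^3/81 - 2*u^2 + 7*u/3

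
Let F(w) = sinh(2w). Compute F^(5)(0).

32

Differentiate repeatedly and evaluate at the center.
The coefficient of w^5 in the expansion is 4/15, so F^(5)(0) = 5! * (4/15) = 32.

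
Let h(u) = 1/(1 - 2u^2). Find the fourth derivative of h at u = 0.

From the series, [u^4] h = 4; multiply by 4! = 24 to get 96.

96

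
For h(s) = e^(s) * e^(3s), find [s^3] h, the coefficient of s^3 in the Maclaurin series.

Expand each factor separately, then convolve coefficients.
h(0) = 1
h′(0) = 4
h′′(0) = 16
h′′′(0) = 64

32/3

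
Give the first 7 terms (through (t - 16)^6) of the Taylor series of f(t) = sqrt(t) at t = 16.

-21*(t - 16)^6/4294967296 + 7*(t - 16)^5/67108864 - 5*(t - 16)^4/2097152 + (t - 16)^3/16384 - (t - 16)^2/512 + (t - 16)/8 + 4

f(16) = 4
f′(16) = 1/8
f′′(16) = -1/256
f′′′(16) = 3/8192
f^(4)(16) = -15/262144
f^(5)(16) = 105/8388608
f^(6)(16) = -945/268435456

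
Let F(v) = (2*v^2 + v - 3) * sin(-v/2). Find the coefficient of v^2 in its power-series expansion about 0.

Distribute the polynomial across the series and collect like powers.
F(0) = 0
F′(0) = 3/2
F′′(0) = -1
So c_2 = F′′(0)/2! = -1/2.

-1/2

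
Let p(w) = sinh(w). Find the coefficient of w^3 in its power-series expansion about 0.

1/6

p(0) = 0
p′(0) = 1
p′′(0) = 0
p′′′(0) = 1
So c_3 = p′′′(0)/3! = 1/6.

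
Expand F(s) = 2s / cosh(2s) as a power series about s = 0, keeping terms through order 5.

Invert the denominator's series and multiply.
F(0) = 0
F′(0) = 2
F′′(0) = 0
F′′′(0) = -24
F^(4)(0) = 0
F^(5)(0) = 800
Then c_k = F^(k)(0)/k! gives each Taylor coefficient.

20*s^5/3 - 4*s^3 + 2*s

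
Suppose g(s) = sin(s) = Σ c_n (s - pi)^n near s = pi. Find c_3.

1/6

Use the known series and substitute for the argument.
[(s - pi)^0] = 0;  [(s - pi)^1] = -1;  [(s - pi)^2] = 0;  [(s - pi)^3] = 1/6.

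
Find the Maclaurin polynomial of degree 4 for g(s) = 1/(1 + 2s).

16*s^4 - 8*s^3 + 4*s^2 - 2*s + 1

[s^0] = 1;  [s^1] = -2;  [s^2] = 4;  [s^3] = -8;  [s^4] = 16.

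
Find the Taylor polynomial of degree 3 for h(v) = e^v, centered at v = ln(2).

Differentiate repeatedly and evaluate at the center.
[(v - ln(2))^0] = 2;  [(v - ln(2))^1] = 2;  [(v - ln(2))^2] = 1;  [(v - ln(2))^3] = 1/3.

(v - ln(2))^3/3 + (v - ln(2))^2 + 2*(v - ln(2)) + 2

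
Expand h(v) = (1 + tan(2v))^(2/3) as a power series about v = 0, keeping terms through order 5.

18368*v^5/3645 - 400*v^4/243 + 176*v^3/81 - 4*v^2/9 + 4*v/3 + 1

Compose series: expand the inner function first, then feed it into the outer expansion.
h(0) = 1
h′(0) = 4/3
h′′(0) = -8/9
h′′′(0) = 352/27
h^(4)(0) = -3200/81
h^(5)(0) = 146944/243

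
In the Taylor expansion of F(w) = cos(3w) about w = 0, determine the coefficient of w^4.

F(0) = 1
F′(0) = 0
F′′(0) = -9
F′′′(0) = 0
F^(4)(0) = 81

27/8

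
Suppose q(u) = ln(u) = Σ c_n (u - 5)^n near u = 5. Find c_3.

1/375

Use the known series and substitute for the argument.
q(5) = ln(5)
q′(5) = 1/5
q′′(5) = -1/25
q′′′(5) = 2/125
The Taylor polynomial is Σ q^(k)(5)/k! · (u - 5)^k.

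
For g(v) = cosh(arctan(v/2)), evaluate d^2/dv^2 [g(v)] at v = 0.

Compose series: expand the inner function first, then feed it into the outer expansion.
From the series, [v^2] g = 1/8; multiply by 2! = 2 to get 1/4.

1/4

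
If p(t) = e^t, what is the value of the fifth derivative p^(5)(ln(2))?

The coefficient of (t - ln(2))^5 in the expansion is 1/60, so p^(5)(ln(2)) = 5! * (1/60) = 2.

2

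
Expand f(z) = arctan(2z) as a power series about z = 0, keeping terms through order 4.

-8*z^3/3 + 2*z

Apply the Taylor formula c_k = f^(k)(a)/k!.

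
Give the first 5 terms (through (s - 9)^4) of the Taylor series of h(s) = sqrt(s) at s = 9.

-5*(s - 9)^4/279936 + (s - 9)^3/3888 - (s - 9)^2/216 + (s - 9)/6 + 3

h(9) = 3
h′(9) = 1/6
h′′(9) = -1/108
h′′′(9) = 1/648
h^(4)(9) = -5/11664
Then c_k = h^(k)(9)/k! gives each Taylor coefficient.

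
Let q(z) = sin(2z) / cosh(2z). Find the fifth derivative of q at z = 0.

Divide the numerator series by the denominator series (power-series long division).
From the series, [z^5] q = 48/5; multiply by 5! = 120 to get 1152.

1152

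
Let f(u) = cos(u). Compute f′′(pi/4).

-sqrt(2)/2

From the series, [(u - pi/4)^2] f = -sqrt(2)/4; multiply by 2! = 2 to get -sqrt(2)/2.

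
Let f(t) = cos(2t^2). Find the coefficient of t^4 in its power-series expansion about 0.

-2

f(0) = 1
f′(0) = 0
f′′(0) = 0
f′′′(0) = 0
f^(4)(0) = -48
So c_4 = f^(4)(0)/4! = -2.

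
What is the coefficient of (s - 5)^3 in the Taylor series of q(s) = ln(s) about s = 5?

1/375

Use the known series and substitute for the argument.
[(s - 5)^0] = ln(5);  [(s - 5)^1] = 1/5;  [(s - 5)^2] = -1/50;  [(s - 5)^3] = 1/375.
So c_3 = q′′′(5)/3! = 1/375.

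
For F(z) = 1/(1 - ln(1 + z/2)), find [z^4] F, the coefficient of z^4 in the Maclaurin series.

1/96

Substitute the inner expansion into the outer series and collect powers.
F(0) = 1
F′(0) = 1/2
F′′(0) = 1/4
F′′′(0) = 1/4
F^(4)(0) = 1/4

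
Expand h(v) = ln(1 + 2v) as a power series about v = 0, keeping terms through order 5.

h(0) = 0
h′(0) = 2
h′′(0) = -4
h′′′(0) = 16
h^(4)(0) = -96
h^(5)(0) = 768

32*v^5/5 - 4*v^4 + 8*v^3/3 - 2*v^2 + 2*v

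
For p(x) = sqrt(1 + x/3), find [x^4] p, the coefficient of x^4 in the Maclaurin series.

[x^0] = 1;  [x^1] = 1/6;  [x^2] = -1/72;  [x^3] = 1/432;  [x^4] = -5/10368.
So c_4 = p^(4)(0)/4! = -5/10368.

-5/10368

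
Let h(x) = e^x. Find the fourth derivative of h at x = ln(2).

2

The coefficient of (x - ln(2))^4 in the expansion is 1/12, so h^(4)(ln(2)) = 4! * (1/12) = 2.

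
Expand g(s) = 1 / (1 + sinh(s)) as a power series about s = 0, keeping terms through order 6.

Use the geometric series for the reciprocal, then substitute.
g(0) = 1
g′(0) = -1
g′′(0) = 2
g′′′(0) = -7
g^(4)(0) = 32
g^(5)(0) = -181
g^(6)(0) = 1232
The Taylor polynomial is Σ g^(k)(0)/k! · s^k.

77*s^6/45 - 181*s^5/120 + 4*s^4/3 - 7*s^3/6 + s^2 - s + 1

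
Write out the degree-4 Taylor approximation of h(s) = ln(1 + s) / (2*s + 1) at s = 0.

Expand 1/(denominator) as a geometric series and multiply by the numerator's series.

-131*s^4/12 + 16*s^3/3 - 5*s^2/2 + s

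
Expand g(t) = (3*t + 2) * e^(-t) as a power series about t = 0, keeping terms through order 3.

7*t^3/6 - 2*t^2 + t + 2

Distribute the polynomial across the series and collect like powers.
[t^0] = 2;  [t^1] = 1;  [t^2] = -2;  [t^3] = 7/6.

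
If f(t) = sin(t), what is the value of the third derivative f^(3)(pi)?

The coefficient of (t - pi)^3 in the expansion is 1/6, so f′′′(pi) = 3! * (1/6) = 1.

1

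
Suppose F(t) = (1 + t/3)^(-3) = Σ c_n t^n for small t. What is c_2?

2/3

F(0) = 1
F′(0) = -1
F′′(0) = 4/3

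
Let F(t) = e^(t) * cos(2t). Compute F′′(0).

Multiply the two series term by term and collect like powers.
The coefficient of t^2 in the expansion is -3/2, so F′′(0) = 2! * (-3/2) = -3.

-3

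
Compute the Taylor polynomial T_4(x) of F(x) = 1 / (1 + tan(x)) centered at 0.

5*x^4/3 - 4*x^3/3 + x^2 - x + 1

Use the geometric series for the reciprocal, then substitute.
F(0) = 1
F′(0) = -1
F′′(0) = 2
F′′′(0) = -8
F^(4)(0) = 40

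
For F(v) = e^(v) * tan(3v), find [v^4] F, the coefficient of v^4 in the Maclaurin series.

Take the Cauchy product of the two expansions.
[v^0] = 0;  [v^1] = 3;  [v^2] = 3;  [v^3] = 21/2;  [v^4] = 19/2.

19/2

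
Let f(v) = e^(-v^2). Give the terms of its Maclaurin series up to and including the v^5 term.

f(0) = 1
f′(0) = 0
f′′(0) = -2
f′′′(0) = 0
f^(4)(0) = 12
f^(5)(0) = 0
Then c_k = f^(k)(0)/k! gives each Taylor coefficient.

v^4/2 - v^2 + 1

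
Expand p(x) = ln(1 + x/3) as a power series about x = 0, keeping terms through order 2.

Differentiate repeatedly and evaluate at the center.
p(0) = 0
p′(0) = 1/3
p′′(0) = -1/9

-x^2/18 + x/3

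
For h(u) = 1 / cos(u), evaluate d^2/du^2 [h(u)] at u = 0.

1

Write the quotient as an unknown series and match coefficients against numerator = denominator · series.
From the series, [u^2] h = 1/2; multiply by 2! = 2 to get 1.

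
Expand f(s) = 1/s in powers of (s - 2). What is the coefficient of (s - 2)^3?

-1/16

f(2) = 1/2
f′(2) = -1/4
f′′(2) = 1/4
f′′′(2) = -3/8
Then c_k = f^(k)(2)/k! gives each Taylor coefficient.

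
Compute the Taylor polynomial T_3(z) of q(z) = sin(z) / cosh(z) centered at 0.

Divide the numerator series by the denominator series (power-series long division).

-2*z^3/3 + z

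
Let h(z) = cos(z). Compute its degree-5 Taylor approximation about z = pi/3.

-sqrt(3)*(z - pi/3)^5/240 + (z - pi/3)^4/48 + sqrt(3)*(z - pi/3)^3/12 - (z - pi/3)^2/4 - sqrt(3)*(z - pi/3)/2 + 1/2

Differentiate repeatedly and evaluate at the center.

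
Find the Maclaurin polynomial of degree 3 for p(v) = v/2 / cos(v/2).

Write the quotient as an unknown series and match coefficients against numerator = denominator · series.
p(0) = 0
p′(0) = 1/2
p′′(0) = 0
p′′′(0) = 3/8

v^3/16 + v/2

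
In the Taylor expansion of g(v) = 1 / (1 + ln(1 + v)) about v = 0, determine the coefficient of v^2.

3/2

Expand as Σ (-1)^k u^k with u equal to the inner function's series.
[v^0] = 1;  [v^1] = -1;  [v^2] = 3/2.
So c_2 = g′′(0)/2! = 3/2.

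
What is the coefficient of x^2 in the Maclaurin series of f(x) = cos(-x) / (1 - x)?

Write out both Maclaurin series and multiply, keeping only the needed powers.
[x^0] = 1;  [x^1] = 1;  [x^2] = 1/2.

1/2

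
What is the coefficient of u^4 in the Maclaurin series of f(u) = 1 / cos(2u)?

10/3

Invert the denominator's series and multiply.
f(0) = 1
f′(0) = 0
f′′(0) = 4
f′′′(0) = 0
f^(4)(0) = 80
So c_4 = f^(4)(0)/4! = 10/3.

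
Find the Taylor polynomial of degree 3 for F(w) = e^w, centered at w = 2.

(w - 2)^3*e^(2)/6 + (w - 2)^2*e^(2)/2 + (w - 2)*e^(2) + e^(2)

[(w - 2)^0] = e^(2);  [(w - 2)^1] = e^(2);  [(w - 2)^2] = e^(2)/2;  [(w - 2)^3] = e^(2)/6.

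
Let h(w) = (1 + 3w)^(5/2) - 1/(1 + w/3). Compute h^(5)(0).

Combine the two series term by term.
The coefficient of w^5 in the expansion is 177403/62208, so h^(5)(0) = 5! * (177403/62208) = 887015/2592.

887015/2592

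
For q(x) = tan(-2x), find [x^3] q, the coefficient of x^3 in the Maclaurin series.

-8/3

Compute the successive derivatives at the expansion point and divide by k!.
q(0) = 0
q′(0) = -2
q′′(0) = 0
q′′′(0) = -16
So c_3 = q′′′(0)/3! = -8/3.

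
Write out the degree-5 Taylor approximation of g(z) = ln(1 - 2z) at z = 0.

-32*z^5/5 - 4*z^4 - 8*z^3/3 - 2*z^2 - 2*z

g(0) = 0
g′(0) = -2
g′′(0) = -4
g′′′(0) = -16
g^(4)(0) = -96
g^(5)(0) = -768
Dividing each by k! gives the coefficients c_0, ..., c_5.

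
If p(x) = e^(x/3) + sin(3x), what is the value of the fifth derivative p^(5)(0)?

59050/243

Expand each term separately and add.
The coefficient of x^5 in the expansion is 5905/2916, so p^(5)(0) = 5! * (5905/2916) = 59050/243.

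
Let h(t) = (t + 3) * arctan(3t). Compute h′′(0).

Distribute the polynomial across the series and collect like powers.
The coefficient of t^2 in the expansion is 3, so h′′(0) = 2! * (3) = 6.

6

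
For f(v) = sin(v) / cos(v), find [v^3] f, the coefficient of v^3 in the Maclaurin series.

1/3

Divide the numerator series by the denominator series (power-series long division).
f(0) = 0
f′(0) = 1
f′′(0) = 0
f′′′(0) = 2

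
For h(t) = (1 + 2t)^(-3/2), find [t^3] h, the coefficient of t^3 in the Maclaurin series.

-35/2

h(0) = 1
h′(0) = -3
h′′(0) = 15
h′′′(0) = -105
So c_3 = h′′′(0)/3! = -35/2.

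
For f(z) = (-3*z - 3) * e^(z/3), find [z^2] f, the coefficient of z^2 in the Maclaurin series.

-7/6

Distribute the polynomial across the series and collect like powers.
So c_2 = f′′(0)/2! = -7/6.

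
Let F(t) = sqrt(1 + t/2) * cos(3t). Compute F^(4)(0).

21585/256

Take the Cauchy product of the two expansions.
From the series, [t^4] F = 7195/2048; multiply by 4! = 24 to get 21585/256.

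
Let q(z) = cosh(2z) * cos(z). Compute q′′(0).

Expand each factor separately, then convolve coefficients.
From the series, [z^2] q = 3/2; multiply by 2! = 2 to get 3.

3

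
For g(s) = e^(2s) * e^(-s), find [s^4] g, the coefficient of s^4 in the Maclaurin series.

Multiply the two series term by term and collect like powers.
[s^0] = 1;  [s^1] = 1;  [s^2] = 1/2;  [s^3] = 1/6;  [s^4] = 1/24.

1/24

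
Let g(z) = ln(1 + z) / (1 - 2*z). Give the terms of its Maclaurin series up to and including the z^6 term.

259*z^6/10 + 391*z^5/30 + 77*z^4/12 + 10*z^3/3 + 3*z^2/2 + z

Expand 1/(denominator) as a geometric series and multiply by the numerator's series.
g(0) = 0
g′(0) = 1
g′′(0) = 3
g′′′(0) = 20
g^(4)(0) = 154
g^(5)(0) = 1564
g^(6)(0) = 18648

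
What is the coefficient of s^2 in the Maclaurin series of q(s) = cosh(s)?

1/2

[s^0] = 1;  [s^1] = 0;  [s^2] = 1/2.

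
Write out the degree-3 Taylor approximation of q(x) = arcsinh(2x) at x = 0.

-4*x^3/3 + 2*x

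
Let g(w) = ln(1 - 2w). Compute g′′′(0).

From the series, [w^3] g = -8/3; multiply by 3! = 6 to get -16.

-16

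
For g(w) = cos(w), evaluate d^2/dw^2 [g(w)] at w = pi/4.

Compute the successive derivatives at the expansion point and divide by k!.
The coefficient of (w - pi/4)^2 in the expansion is -sqrt(2)/4, so g′′(pi/4) = 2! * (-sqrt(2)/4) = -sqrt(2)/2.

-sqrt(2)/2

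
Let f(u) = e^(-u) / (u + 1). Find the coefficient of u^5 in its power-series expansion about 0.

-163/60

Multiply the numerator's expansion by the denominator's geometric series.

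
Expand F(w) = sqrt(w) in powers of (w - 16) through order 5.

7*(w - 16)^5/67108864 - 5*(w - 16)^4/2097152 + (w - 16)^3/16384 - (w - 16)^2/512 + (w - 16)/8 + 4

Differentiate repeatedly and evaluate at the center.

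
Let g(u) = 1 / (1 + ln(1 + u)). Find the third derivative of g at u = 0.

-14

Use the geometric series for the reciprocal, then substitute.
From the series, [u^3] g = -7/3; multiply by 3! = 6 to get -14.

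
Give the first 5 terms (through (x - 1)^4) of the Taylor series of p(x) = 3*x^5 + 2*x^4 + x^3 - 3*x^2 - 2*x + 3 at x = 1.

[(x - 1)^0] = 4;  [(x - 1)^1] = 18;  [(x - 1)^2] = 42;  [(x - 1)^3] = 39;  [(x - 1)^4] = 17.

17*(x - 1)^4 + 39*(x - 1)^3 + 42*(x - 1)^2 + 18*(x - 1) + 4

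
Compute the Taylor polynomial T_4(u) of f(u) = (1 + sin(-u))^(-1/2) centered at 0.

Compose series: expand the inner function first, then feed it into the outer expansion.
f(0) = 1
f′(0) = 1/2
f′′(0) = 3/4
f′′′(0) = 11/8
f^(4)(0) = 57/16
The Taylor polynomial is Σ f^(k)(0)/k! · u^k.

19*u^4/128 + 11*u^3/48 + 3*u^2/8 + u/2 + 1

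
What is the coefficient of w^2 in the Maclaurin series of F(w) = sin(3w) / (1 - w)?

3

Multiply the two series term by term and collect like powers.
F(0) = 0
F′(0) = 3
F′′(0) = 6
So c_2 = F′′(0)/2! = 3.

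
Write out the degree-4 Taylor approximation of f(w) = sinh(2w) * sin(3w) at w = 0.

Expand each factor separately, then convolve coefficients.
f(0) = 0
f′(0) = 0
f′′(0) = 12
f′′′(0) = 0
f^(4)(0) = -120

-5*w^4 + 6*w^2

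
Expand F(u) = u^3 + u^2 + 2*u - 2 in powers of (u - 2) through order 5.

F(2) = 14
F′(2) = 18
F′′(2) = 14
F′′′(2) = 6
F^(4)(2) = 0
F^(5)(2) = 0

(u - 2)^3 + 7*(u - 2)^2 + 18*(u - 2) + 14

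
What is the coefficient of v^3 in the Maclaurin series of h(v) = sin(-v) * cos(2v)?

Take the Cauchy product of the two expansions.
h(0) = 0
h′(0) = -1
h′′(0) = 0
h′′′(0) = 13

13/6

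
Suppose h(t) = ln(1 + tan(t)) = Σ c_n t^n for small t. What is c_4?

Substitute the inner expansion into the outer series and collect powers.
h(0) = 0
h′(0) = 1
h′′(0) = -1
h′′′(0) = 4
h^(4)(0) = -14

-7/12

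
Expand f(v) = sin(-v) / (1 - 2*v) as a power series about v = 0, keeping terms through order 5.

Multiply the numerator's expansion by the denominator's geometric series.

-1841*v^5/120 - 23*v^4/3 - 23*v^3/6 - 2*v^2 - v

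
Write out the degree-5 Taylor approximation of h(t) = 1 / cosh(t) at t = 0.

5*t^4/24 - t^2/2 + 1

Divide the numerator series by the denominator series (power-series long division).
[t^0] = 1;  [t^1] = 0;  [t^2] = -1/2;  [t^3] = 0;  [t^4] = 5/24;  [t^5] = 0.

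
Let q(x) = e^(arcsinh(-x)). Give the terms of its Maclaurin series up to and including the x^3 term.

Substitute the inner expansion into the outer series and collect powers.
[x^0] = 1;  [x^1] = -1;  [x^2] = 1/2;  [x^3] = 0.

x^2/2 - x + 1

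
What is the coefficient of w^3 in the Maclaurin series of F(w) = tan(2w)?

Differentiate repeatedly and evaluate at the center.
F(0) = 0
F′(0) = 2
F′′(0) = 0
F′′′(0) = 16
So c_3 = F′′′(0)/3! = 8/3.

8/3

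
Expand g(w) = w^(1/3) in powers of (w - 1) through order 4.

-10*(w - 1)^4/243 + 5*(w - 1)^3/81 - (w - 1)^2/9 + (w - 1)/3 + 1

[(w - 1)^0] = 1;  [(w - 1)^1] = 1/3;  [(w - 1)^2] = -1/9;  [(w - 1)^3] = 5/81;  [(w - 1)^4] = -10/243.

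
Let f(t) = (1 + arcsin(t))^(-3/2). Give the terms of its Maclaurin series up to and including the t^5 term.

-5009*t^5/1280 + 395*t^4/128 - 39*t^3/16 + 15*t^2/8 - 3*t/2 + 1

Let u equal the inner series; expand the outer function in u and truncate.
f(0) = 1
f′(0) = -3/2
f′′(0) = 15/4
f′′′(0) = -117/8
f^(4)(0) = 1185/16
f^(5)(0) = -15027/32
The Taylor polynomial is Σ f^(k)(0)/k! · t^k.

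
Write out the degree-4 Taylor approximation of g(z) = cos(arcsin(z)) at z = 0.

Substitute the inner expansion into the outer series and collect powers.
[z^0] = 1;  [z^1] = 0;  [z^2] = -1/2;  [z^3] = 0;  [z^4] = -1/8.

-z^4/8 - z^2/2 + 1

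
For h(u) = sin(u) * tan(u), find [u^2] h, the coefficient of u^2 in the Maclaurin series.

Write out both Maclaurin series and multiply, keeping only the needed powers.
h(0) = 0
h′(0) = 0
h′′(0) = 2

1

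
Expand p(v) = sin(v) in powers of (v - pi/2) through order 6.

-(v - pi/2)^6/720 + (v - pi/2)^4/24 - (v - pi/2)^2/2 + 1

Compute the successive derivatives at the expansion point and divide by k!.
[(v - pi/2)^0] = 1;  [(v - pi/2)^1] = 0;  [(v - pi/2)^2] = -1/2;  [(v - pi/2)^3] = 0;  [(v - pi/2)^4] = 1/24;  [(v - pi/2)^5] = 0;  [(v - pi/2)^6] = -1/720.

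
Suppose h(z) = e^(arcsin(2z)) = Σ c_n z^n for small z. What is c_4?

10/3

Compose series: expand the inner function first, then feed it into the outer expansion.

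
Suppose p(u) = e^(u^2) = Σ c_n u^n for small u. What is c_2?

1

[u^0] = 1;  [u^1] = 0;  [u^2] = 1.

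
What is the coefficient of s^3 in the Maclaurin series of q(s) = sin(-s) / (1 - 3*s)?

Multiply the numerator's expansion by the denominator's geometric series.
[s^0] = 0;  [s^1] = -1;  [s^2] = -3;  [s^3] = -53/6.

-53/6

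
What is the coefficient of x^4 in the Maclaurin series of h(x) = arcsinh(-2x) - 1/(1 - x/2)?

Combine the two series term by term.
h(0) = -1
h′(0) = -5/2
h′′(0) = -1/2
h′′′(0) = 29/4
h^(4)(0) = -3/2

-1/16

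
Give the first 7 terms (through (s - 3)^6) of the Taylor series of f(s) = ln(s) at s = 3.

f(3) = ln(3)
f′(3) = 1/3
f′′(3) = -1/9
f′′′(3) = 2/27
f^(4)(3) = -2/27
f^(5)(3) = 8/81
f^(6)(3) = -40/243

-(s - 3)^6/4374 + (s - 3)^5/1215 - (s - 3)^4/324 + (s - 3)^3/81 - (s - 3)^2/18 + (s - 3)/3 + ln(3)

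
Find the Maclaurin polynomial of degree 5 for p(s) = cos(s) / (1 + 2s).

-337*s^5/12 + 337*s^4/24 - 7*s^3 + 7*s^2/2 - 2*s + 1

Take the Cauchy product of the two expansions.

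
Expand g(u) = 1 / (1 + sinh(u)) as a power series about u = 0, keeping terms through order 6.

77*u^6/45 - 181*u^5/120 + 4*u^4/3 - 7*u^3/6 + u^2 - u + 1

Use the geometric series for the reciprocal, then substitute.
[u^0] = 1;  [u^1] = -1;  [u^2] = 1;  [u^3] = -7/6;  [u^4] = 4/3;  [u^5] = -181/120;  [u^6] = 77/45.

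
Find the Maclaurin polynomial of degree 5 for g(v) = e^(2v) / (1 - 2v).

1304*v^5/15 + 130*v^4/3 + 64*v^3/3 + 10*v^2 + 4*v + 1

Multiply the two series term by term and collect like powers.
g(0) = 1
g′(0) = 4
g′′(0) = 20
g′′′(0) = 128
g^(4)(0) = 1040
g^(5)(0) = 10432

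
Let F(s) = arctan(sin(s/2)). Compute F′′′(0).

Substitute the inner expansion into the outer series and collect powers.
The coefficient of s^3 in the expansion is -1/16, so F′′′(0) = 3! * (-1/16) = -3/8.

-3/8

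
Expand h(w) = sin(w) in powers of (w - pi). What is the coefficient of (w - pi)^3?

1/6

h(pi) = 0
h′(pi) = -1
h′′(pi) = 0
h′′′(pi) = 1
So c_3 = h′′′(pi)/3! = 1/6.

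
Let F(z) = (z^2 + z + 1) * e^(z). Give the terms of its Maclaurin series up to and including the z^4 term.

17*z^4/24 + 5*z^3/3 + 5*z^2/2 + 2*z + 1

Multiply each power in the prefactor through the base expansion.
F(0) = 1
F′(0) = 2
F′′(0) = 5
F′′′(0) = 10
F^(4)(0) = 17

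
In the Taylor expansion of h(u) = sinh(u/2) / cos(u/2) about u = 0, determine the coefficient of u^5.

3/320

Invert the denominator's series and multiply.
[u^0] = 0;  [u^1] = 1/2;  [u^2] = 0;  [u^3] = 1/12;  [u^4] = 0;  [u^5] = 3/320.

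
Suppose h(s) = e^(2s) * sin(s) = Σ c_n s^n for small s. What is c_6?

11/180

Write out both Maclaurin series and multiply, keeping only the needed powers.
[s^0] = 0;  [s^1] = 1;  [s^2] = 2;  [s^3] = 11/6;  [s^4] = 1;  [s^5] = 41/120;  [s^6] = 11/180.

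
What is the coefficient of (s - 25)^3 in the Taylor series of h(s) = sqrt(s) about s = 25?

1/50000

Use the known series and substitute for the argument.
[(s - 25)^0] = 5;  [(s - 25)^1] = 1/10;  [(s - 25)^2] = -1/1000;  [(s - 25)^3] = 1/50000.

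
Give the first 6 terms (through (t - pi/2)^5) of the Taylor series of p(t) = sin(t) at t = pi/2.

(t - pi/2)^4/24 - (t - pi/2)^2/2 + 1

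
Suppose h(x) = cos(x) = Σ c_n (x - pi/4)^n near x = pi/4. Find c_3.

sqrt(2)/12

Apply the Taylor formula c_k = f^(k)(a)/k!.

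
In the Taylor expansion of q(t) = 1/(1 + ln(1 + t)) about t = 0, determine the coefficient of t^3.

Let u equal the inner series; expand the outer function in u and truncate.
So c_3 = q′′′(0)/3! = -7/3.

-7/3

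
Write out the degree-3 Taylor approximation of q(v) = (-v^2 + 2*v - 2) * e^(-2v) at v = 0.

26*v^3/3 - 9*v^2 + 6*v - 2

Distribute the polynomial across the series and collect like powers.
q(0) = -2
q′(0) = 6
q′′(0) = -18
q′′′(0) = 52
Dividing each by k! gives the coefficients c_0, ..., c_3.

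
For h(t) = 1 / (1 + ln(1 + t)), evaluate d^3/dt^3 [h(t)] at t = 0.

Expand as Σ (-1)^k u^k with u equal to the inner function's series.
The coefficient of t^3 in the expansion is -7/3, so h′′′(0) = 3! * (-7/3) = -14.

-14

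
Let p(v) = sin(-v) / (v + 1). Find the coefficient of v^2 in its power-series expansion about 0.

1

Use 1/(1 - r) = Σ r^k on the denominator, then take the Cauchy product.
p(0) = 0
p′(0) = -1
p′′(0) = 2
The Taylor polynomial is Σ p^(k)(0)/k! · v^k.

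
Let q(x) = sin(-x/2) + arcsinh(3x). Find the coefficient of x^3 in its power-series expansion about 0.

Add the two expansions coefficient-wise.
q(0) = 0
q′(0) = 5/2
q′′(0) = 0
q′′′(0) = -215/8
So c_3 = q′′′(0)/3! = -215/48.

-215/48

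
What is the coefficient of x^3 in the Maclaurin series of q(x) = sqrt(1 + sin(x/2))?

Plug the Maclaurin series of the inner function into that of the outer and collect terms.
q(0) = 1
q′(0) = 1/4
q′′(0) = -1/16
q′′′(0) = -1/64
So c_3 = q′′′(0)/3! = -1/384.

-1/384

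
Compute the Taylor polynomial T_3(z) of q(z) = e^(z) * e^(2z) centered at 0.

Write out both Maclaurin series and multiply, keeping only the needed powers.
q(0) = 1
q′(0) = 3
q′′(0) = 9
q′′′(0) = 27

9*z^3/2 + 9*z^2/2 + 3*z + 1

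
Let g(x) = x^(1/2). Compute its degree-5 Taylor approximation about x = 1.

7*(x - 1)^5/256 - 5*(x - 1)^4/128 + (x - 1)^3/16 - (x - 1)^2/8 + (x - 1)/2 + 1

g(1) = 1
g′(1) = 1/2
g′′(1) = -1/4
g′′′(1) = 3/8
g^(4)(1) = -15/16
g^(5)(1) = 105/32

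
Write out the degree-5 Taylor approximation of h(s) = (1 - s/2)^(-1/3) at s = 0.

91*s^5/23328 + 35*s^4/3888 + 7*s^3/324 + s^2/18 + s/6 + 1

Use the known series and substitute for the argument.
h(0) = 1
h′(0) = 1/6
h′′(0) = 1/9
h′′′(0) = 7/54
h^(4)(0) = 35/162
h^(5)(0) = 455/972
The Taylor polynomial is Σ h^(k)(0)/k! · s^k.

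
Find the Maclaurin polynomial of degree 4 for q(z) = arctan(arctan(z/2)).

-z^3/12 + z/2

Substitute the inner expansion into the outer series and collect powers.
q(0) = 0
q′(0) = 1/2
q′′(0) = 0
q′′′(0) = -1/2
q^(4)(0) = 0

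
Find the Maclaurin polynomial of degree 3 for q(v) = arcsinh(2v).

-4*v^3/3 + 2*v

Differentiate repeatedly and evaluate at the center.
q(0) = 0
q′(0) = 2
q′′(0) = 0
q′′′(0) = -8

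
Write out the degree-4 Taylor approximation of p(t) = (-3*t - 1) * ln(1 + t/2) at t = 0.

Shift and add copies of the series according to the polynomial's terms.

-7*t^4/64 + t^3/3 - 11*t^2/8 - t/2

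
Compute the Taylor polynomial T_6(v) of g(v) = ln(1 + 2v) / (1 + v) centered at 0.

Multiply the two series term by term and collect like powers.
g(0) = 0
g′(0) = 2
g′′(0) = -8
g′′′(0) = 40
g^(4)(0) = -256
g^(5)(0) = 2048
g^(6)(0) = -19968
The Taylor polynomial is Σ g^(k)(0)/k! · v^k.

-416*v^6/15 + 256*v^5/15 - 32*v^4/3 + 20*v^3/3 - 4*v^2 + 2*v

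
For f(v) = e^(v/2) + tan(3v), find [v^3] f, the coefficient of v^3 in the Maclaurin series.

Combine the two series term by term.
[v^0] = 1;  [v^1] = 7/2;  [v^2] = 1/8;  [v^3] = 433/48.
So c_3 = f′′′(0)/3! = 433/48.

433/48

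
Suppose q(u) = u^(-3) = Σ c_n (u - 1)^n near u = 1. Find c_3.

q(1) = 1
q′(1) = -3
q′′(1) = 12
q′′′(1) = -60
So c_3 = q′′′(1)/3! = -10.

-10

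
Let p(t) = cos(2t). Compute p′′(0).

Apply the Taylor formula c_k = f^(k)(a)/k!.
The coefficient of t^2 in the expansion is -2, so p′′(0) = 2! * (-2) = -4.

-4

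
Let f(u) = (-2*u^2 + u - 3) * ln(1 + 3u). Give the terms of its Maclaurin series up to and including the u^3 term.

Shift and add copies of the series according to the polynomial's terms.
[u^0] = 0;  [u^1] = -9;  [u^2] = 33/2;  [u^3] = -75/2.

-75*u^3/2 + 33*u^2/2 - 9*u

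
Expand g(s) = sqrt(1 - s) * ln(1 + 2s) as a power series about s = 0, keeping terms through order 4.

Multiply the two series term by term and collect like powers.
g(0) = 0
g′(0) = 2
g′′(0) = -6
g′′′(0) = 41/2
g^(4)(0) = -125
Dividing each by k! gives the coefficients c_0, ..., c_4.

-125*s^4/24 + 41*s^3/12 - 3*s^2 + 2*s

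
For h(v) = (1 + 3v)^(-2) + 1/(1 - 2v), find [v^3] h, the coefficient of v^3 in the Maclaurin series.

Add the two expansions coefficient-wise.
So c_3 = h′′′(0)/3! = -100.

-100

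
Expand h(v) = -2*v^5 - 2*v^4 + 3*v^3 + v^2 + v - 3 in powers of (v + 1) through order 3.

-9*(v + 1)^3 + 6*(v + 1) - 6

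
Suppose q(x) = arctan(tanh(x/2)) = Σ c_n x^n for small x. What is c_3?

Let u equal the inner series; expand the outer function in u and truncate.

-1/12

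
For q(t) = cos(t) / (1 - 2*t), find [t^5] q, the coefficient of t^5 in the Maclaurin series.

337/12

Use 1/(1 - r) = Σ r^k on the denominator, then take the Cauchy product.
q(0) = 1
q′(0) = 2
q′′(0) = 7
q′′′(0) = 42
q^(4)(0) = 337
q^(5)(0) = 3370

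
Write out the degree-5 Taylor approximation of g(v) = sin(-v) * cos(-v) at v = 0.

-2*v^5/15 + 2*v^3/3 - v

Expand each factor separately, then convolve coefficients.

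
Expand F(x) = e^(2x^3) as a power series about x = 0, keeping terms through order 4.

2*x^3 + 1

Differentiate repeatedly and evaluate at the center.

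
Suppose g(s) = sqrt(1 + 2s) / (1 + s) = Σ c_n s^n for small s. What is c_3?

Multiply the two series term by term and collect like powers.
g(0) = 1
g′(0) = 0
g′′(0) = -1
g′′′(0) = 6
So c_3 = g′′′(0)/3! = 1.

1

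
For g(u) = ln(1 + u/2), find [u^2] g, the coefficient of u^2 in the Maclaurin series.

-1/8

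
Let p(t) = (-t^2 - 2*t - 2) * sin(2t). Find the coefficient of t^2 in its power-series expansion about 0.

Multiply each power in the prefactor through the base expansion.
So c_2 = p′′(0)/2! = -4.

-4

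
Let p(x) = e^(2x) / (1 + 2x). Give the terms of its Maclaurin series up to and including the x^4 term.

6*x^4 - 8*x^3/3 + 2*x^2 + 1

Expand each factor separately, then convolve coefficients.
[x^0] = 1;  [x^1] = 0;  [x^2] = 2;  [x^3] = -8/3;  [x^4] = 6.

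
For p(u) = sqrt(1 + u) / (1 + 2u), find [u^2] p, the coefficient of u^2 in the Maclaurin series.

23/8

Write out both Maclaurin series and multiply, keeping only the needed powers.
p(0) = 1
p′(0) = -3/2
p′′(0) = 23/4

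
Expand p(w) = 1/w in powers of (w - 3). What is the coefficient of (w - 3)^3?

-1/81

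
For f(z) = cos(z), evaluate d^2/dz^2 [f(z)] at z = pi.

1

The coefficient of (z - pi)^2 in the expansion is 1/2, so f′′(pi) = 2! * (1/2) = 1.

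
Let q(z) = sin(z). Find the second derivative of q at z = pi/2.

Compute the successive derivatives at the expansion point and divide by k!.
From the series, [(z - pi/2)^2] q = -1/2; multiply by 2! = 2 to get -1.

-1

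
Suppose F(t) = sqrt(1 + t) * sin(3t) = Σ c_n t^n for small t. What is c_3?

-39/8

Write out both Maclaurin series and multiply, keeping only the needed powers.
[t^0] = 0;  [t^1] = 3;  [t^2] = 3/2;  [t^3] = -39/8.
So c_3 = F′′′(0)/3! = -39/8.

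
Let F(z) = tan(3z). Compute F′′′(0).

54

From the series, [z^3] F = 9; multiply by 3! = 6 to get 54.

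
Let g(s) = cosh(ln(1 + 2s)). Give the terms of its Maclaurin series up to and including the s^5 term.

-16*s^5 + 8*s^4 - 4*s^3 + 2*s^2 + 1

Compose series: expand the inner function first, then feed it into the outer expansion.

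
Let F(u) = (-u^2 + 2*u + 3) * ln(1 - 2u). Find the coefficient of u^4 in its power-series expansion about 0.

-46/3

Distribute the polynomial across the series and collect like powers.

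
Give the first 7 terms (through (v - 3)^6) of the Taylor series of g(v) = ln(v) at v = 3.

[(v - 3)^0] = ln(3);  [(v - 3)^1] = 1/3;  [(v - 3)^2] = -1/18;  [(v - 3)^3] = 1/81;  [(v - 3)^4] = -1/324;  [(v - 3)^5] = 1/1215;  [(v - 3)^6] = -1/4374.

-(v - 3)^6/4374 + (v - 3)^5/1215 - (v - 3)^4/324 + (v - 3)^3/81 - (v - 3)^2/18 + (v - 3)/3 + ln(3)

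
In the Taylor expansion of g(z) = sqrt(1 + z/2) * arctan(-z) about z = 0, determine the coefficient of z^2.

Expand each factor separately, then convolve coefficients.

-1/4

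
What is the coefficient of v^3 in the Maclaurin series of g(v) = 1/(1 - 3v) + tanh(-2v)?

89/3

Add the two expansions coefficient-wise.
So c_3 = g′′′(0)/3! = 89/3.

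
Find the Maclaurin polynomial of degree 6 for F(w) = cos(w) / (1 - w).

Use 1/(1 - r) = Σ r^k on the denominator, then take the Cauchy product.
F(0) = 1
F′(0) = 1
F′′(0) = 1
F′′′(0) = 3
F^(4)(0) = 13
F^(5)(0) = 65
F^(6)(0) = 389

389*w^6/720 + 13*w^5/24 + 13*w^4/24 + w^3/2 + w^2/2 + w + 1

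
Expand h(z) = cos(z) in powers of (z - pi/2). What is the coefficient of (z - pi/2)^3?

1/6

Use the known series and substitute for the argument.
[(z - pi/2)^0] = 0;  [(z - pi/2)^1] = -1;  [(z - pi/2)^2] = 0;  [(z - pi/2)^3] = 1/6.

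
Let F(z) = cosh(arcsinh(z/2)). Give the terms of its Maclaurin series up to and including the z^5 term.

Plug the Maclaurin series of the inner function into that of the outer and collect terms.
[z^0] = 1;  [z^1] = 0;  [z^2] = 1/8;  [z^3] = 0;  [z^4] = -1/128;  [z^5] = 0.

-z^4/128 + z^2/8 + 1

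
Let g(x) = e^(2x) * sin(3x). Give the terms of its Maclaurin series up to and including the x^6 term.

-23*x^6/20 - 199*x^5/40 - 5*x^4 + 3*x^3/2 + 6*x^2 + 3*x

Expand each factor separately, then convolve coefficients.
g(0) = 0
g′(0) = 3
g′′(0) = 12
g′′′(0) = 9
g^(4)(0) = -120
g^(5)(0) = -597
g^(6)(0) = -828
The Taylor polynomial is Σ g^(k)(0)/k! · x^k.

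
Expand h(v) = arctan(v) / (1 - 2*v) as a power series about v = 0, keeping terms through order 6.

446*v^6/15 + 223*v^5/15 + 22*v^4/3 + 11*v^3/3 + 2*v^2 + v

Expand 1/(denominator) as a geometric series and multiply by the numerator's series.
[v^0] = 0;  [v^1] = 1;  [v^2] = 2;  [v^3] = 11/3;  [v^4] = 22/3;  [v^5] = 223/15;  [v^6] = 446/15.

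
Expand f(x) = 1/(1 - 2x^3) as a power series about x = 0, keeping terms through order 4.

f(0) = 1
f′(0) = 0
f′′(0) = 0
f′′′(0) = 12
f^(4)(0) = 0
The Taylor polynomial is Σ f^(k)(0)/k! · x^k.

2*x^3 + 1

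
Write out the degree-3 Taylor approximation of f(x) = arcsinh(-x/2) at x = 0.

[x^0] = 0;  [x^1] = -1/2;  [x^2] = 0;  [x^3] = 1/48.

x^3/48 - x/2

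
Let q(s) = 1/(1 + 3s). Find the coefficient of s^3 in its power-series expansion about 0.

-27

q(0) = 1
q′(0) = -3
q′′(0) = 18
q′′′(0) = -162
The Taylor polynomial is Σ q^(k)(0)/k! · s^k.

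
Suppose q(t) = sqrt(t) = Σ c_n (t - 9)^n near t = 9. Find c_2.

Use the known series and substitute for the argument.
q(9) = 3
q′(9) = 1/6
q′′(9) = -1/108
Then c_k = q^(k)(9)/k! gives each Taylor coefficient.

-1/216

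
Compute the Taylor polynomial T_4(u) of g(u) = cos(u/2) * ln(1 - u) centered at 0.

-3*u^4/16 - 5*u^3/24 - u^2/2 - u

Take the Cauchy product of the two expansions.
g(0) = 0
g′(0) = -1
g′′(0) = -1
g′′′(0) = -5/4
g^(4)(0) = -9/2
The Taylor polynomial is Σ g^(k)(0)/k! · u^k.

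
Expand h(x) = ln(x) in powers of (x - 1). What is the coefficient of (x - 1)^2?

-1/2

h(1) = 0
h′(1) = 1
h′′(1) = -1
Then c_k = h^(k)(1)/k! gives each Taylor coefficient.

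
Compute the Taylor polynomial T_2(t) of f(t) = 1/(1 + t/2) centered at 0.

Compute the successive derivatives at the expansion point and divide by k!.
[t^0] = 1;  [t^1] = -1/2;  [t^2] = 1/4.

t^2/4 - t/2 + 1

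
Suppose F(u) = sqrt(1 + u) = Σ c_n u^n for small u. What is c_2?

-1/8

F(0) = 1
F′(0) = 1/2
F′′(0) = -1/4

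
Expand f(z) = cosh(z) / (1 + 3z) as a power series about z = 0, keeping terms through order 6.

Expand each factor separately, then convolve coefficients.
f(0) = 1
f′(0) = -3
f′′(0) = 19
f′′′(0) = -171
f^(4)(0) = 2053
f^(5)(0) = -30795
f^(6)(0) = 554311

554311*z^6/720 - 2053*z^5/8 + 2053*z^4/24 - 57*z^3/2 + 19*z^2/2 - 3*z + 1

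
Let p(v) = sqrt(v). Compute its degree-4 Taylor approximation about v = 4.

-5*(v - 4)^4/16384 + (v - 4)^3/512 - (v - 4)^2/64 + (v - 4)/4 + 2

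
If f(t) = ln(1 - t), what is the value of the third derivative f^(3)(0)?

-2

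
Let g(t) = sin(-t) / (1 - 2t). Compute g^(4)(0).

Expand each factor separately, then convolve coefficients.
From the series, [t^4] g = -23/3; multiply by 4! = 24 to get -184.

-184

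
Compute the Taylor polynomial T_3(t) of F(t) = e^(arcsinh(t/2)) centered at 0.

t^2/8 + t/2 + 1

Let u equal the inner series; expand the outer function in u and truncate.
[t^0] = 1;  [t^1] = 1/2;  [t^2] = 1/8;  [t^3] = 0.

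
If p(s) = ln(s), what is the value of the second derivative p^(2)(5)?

-1/25

Compute the successive derivatives at the expansion point and divide by k!.
The coefficient of (s - 5)^2 in the expansion is -1/50, so p′′(5) = 2! * (-1/50) = -1/25.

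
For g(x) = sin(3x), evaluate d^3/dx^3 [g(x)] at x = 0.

From the series, [x^3] g = -9/2; multiply by 3! = 6 to get -27.

-27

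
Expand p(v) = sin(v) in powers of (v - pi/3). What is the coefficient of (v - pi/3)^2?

-sqrt(3)/4

Differentiate repeatedly and evaluate at the center.
p(pi/3) = sqrt(3)/2
p′(pi/3) = 1/2
p′′(pi/3) = -sqrt(3)/2
So c_2 = p′′(pi/3)/2! = -sqrt(3)/4.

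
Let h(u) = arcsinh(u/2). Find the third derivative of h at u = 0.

-1/8

Apply the Taylor formula c_k = f^(k)(a)/k!.
From the series, [u^3] h = -1/48; multiply by 3! = 6 to get -1/8.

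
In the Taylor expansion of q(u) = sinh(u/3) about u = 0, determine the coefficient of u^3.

1/162

q(0) = 0
q′(0) = 1/3
q′′(0) = 0
q′′′(0) = 1/27
The Taylor polynomial is Σ q^(k)(0)/k! · u^k.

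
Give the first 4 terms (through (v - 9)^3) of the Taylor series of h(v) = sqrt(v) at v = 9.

(v - 9)^3/3888 - (v - 9)^2/216 + (v - 9)/6 + 3

Apply the Taylor formula c_k = f^(k)(a)/k!.
h(9) = 3
h′(9) = 1/6
h′′(9) = -1/108
h′′′(9) = 1/648
The Taylor polynomial is Σ h^(k)(9)/k! · (v - 9)^k.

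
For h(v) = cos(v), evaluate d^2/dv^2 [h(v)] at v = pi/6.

Differentiate repeatedly and evaluate at the center.
From the series, [(v - pi/6)^2] h = -sqrt(3)/4; multiply by 2! = 2 to get -sqrt(3)/2.

-sqrt(3)/2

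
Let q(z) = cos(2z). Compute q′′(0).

-4

From the series, [z^2] q = -2; multiply by 2! = 2 to get -4.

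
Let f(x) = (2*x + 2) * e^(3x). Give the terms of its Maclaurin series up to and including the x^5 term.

Distribute the polynomial across the series and collect like powers.
[x^0] = 2;  [x^1] = 8;  [x^2] = 15;  [x^3] = 18;  [x^4] = 63/4;  [x^5] = 54/5.

54*x^5/5 + 63*x^4/4 + 18*x^3 + 15*x^2 + 8*x + 2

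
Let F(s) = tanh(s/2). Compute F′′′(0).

-1/4

The coefficient of s^3 in the expansion is -1/24, so F′′′(0) = 3! * (-1/24) = -1/4.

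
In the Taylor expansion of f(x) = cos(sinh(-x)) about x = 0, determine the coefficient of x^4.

-1/8

Substitute the inner expansion into the outer series and collect powers.
So c_4 = f^(4)(0)/4! = -1/8.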